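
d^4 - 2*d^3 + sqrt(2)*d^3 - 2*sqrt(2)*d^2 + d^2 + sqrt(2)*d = d*(d - 1)^2*(d + sqrt(2))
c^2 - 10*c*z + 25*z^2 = (c - 5*z)^2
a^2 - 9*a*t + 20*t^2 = (a - 5*t)*(a - 4*t)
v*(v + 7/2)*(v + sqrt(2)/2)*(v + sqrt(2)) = v^4 + 3*sqrt(2)*v^3/2 + 7*v^3/2 + v^2 + 21*sqrt(2)*v^2/4 + 7*v/2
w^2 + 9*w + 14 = (w + 2)*(w + 7)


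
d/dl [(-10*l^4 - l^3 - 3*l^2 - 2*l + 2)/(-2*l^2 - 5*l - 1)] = 2*(20*l^5 + 76*l^4 + 25*l^3 + 7*l^2 + 7*l + 6)/(4*l^4 + 20*l^3 + 29*l^2 + 10*l + 1)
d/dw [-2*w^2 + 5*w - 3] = 5 - 4*w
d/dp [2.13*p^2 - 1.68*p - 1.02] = 4.26*p - 1.68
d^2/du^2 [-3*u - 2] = 0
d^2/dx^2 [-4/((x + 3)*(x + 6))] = 8*(-(x + 3)^2 - (x + 3)*(x + 6) - (x + 6)^2)/((x + 3)^3*(x + 6)^3)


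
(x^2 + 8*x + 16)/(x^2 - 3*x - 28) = (x + 4)/(x - 7)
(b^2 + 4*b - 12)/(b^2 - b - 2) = (b + 6)/(b + 1)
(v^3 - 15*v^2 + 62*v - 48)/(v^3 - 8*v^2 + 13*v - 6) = (v - 8)/(v - 1)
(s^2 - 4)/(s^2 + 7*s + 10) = (s - 2)/(s + 5)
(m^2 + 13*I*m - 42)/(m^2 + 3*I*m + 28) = (m + 6*I)/(m - 4*I)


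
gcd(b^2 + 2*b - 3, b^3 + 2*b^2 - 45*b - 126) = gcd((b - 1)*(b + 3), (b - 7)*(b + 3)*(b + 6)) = b + 3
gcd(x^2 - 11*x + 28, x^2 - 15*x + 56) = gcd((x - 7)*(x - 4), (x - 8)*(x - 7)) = x - 7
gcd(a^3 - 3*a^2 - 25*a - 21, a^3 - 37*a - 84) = a^2 - 4*a - 21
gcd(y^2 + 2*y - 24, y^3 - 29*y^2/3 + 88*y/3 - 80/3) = y - 4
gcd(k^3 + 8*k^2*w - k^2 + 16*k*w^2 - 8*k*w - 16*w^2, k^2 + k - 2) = k - 1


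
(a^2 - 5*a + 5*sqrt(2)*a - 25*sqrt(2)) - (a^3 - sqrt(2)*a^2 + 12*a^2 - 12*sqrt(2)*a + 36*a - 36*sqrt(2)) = -a^3 - 11*a^2 + sqrt(2)*a^2 - 41*a + 17*sqrt(2)*a + 11*sqrt(2)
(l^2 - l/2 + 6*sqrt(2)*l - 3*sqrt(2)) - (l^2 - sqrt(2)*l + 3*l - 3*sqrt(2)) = -7*l/2 + 7*sqrt(2)*l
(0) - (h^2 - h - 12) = -h^2 + h + 12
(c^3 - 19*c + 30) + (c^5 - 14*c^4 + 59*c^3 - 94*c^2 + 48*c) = c^5 - 14*c^4 + 60*c^3 - 94*c^2 + 29*c + 30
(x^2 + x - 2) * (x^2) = x^4 + x^3 - 2*x^2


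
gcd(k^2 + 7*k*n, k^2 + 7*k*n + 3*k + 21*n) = k + 7*n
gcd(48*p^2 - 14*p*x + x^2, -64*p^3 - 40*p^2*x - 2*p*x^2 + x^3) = -8*p + x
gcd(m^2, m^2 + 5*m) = m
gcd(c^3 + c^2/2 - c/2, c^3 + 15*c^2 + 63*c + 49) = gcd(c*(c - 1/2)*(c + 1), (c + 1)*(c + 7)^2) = c + 1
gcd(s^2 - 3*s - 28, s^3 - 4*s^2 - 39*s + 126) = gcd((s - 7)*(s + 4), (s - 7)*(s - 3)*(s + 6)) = s - 7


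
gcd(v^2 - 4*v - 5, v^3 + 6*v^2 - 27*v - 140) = v - 5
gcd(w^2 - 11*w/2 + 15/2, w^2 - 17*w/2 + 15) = w - 5/2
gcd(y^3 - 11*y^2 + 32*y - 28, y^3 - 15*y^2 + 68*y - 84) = y^2 - 9*y + 14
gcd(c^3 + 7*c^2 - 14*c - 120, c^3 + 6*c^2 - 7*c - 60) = c + 5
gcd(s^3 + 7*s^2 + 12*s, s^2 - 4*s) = s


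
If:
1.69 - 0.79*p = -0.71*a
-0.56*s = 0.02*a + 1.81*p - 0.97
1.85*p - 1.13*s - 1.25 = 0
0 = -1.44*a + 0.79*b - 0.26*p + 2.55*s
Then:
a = -1.72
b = -2.51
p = 0.60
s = -0.13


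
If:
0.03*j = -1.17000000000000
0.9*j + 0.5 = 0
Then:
No Solution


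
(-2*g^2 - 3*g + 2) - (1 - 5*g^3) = 5*g^3 - 2*g^2 - 3*g + 1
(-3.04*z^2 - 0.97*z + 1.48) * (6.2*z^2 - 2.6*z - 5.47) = -18.848*z^4 + 1.89*z^3 + 28.3268*z^2 + 1.4579*z - 8.0956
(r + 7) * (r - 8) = r^2 - r - 56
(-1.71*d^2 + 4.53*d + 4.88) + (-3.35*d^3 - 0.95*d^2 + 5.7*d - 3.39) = -3.35*d^3 - 2.66*d^2 + 10.23*d + 1.49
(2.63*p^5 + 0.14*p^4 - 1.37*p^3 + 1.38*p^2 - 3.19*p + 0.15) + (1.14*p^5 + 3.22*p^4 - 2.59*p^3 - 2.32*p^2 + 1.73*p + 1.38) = 3.77*p^5 + 3.36*p^4 - 3.96*p^3 - 0.94*p^2 - 1.46*p + 1.53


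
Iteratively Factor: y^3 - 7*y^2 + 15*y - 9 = (y - 3)*(y^2 - 4*y + 3) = (y - 3)^2*(y - 1)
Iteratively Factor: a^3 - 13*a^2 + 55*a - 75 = (a - 5)*(a^2 - 8*a + 15) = (a - 5)*(a - 3)*(a - 5)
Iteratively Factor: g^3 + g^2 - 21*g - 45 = (g - 5)*(g^2 + 6*g + 9) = (g - 5)*(g + 3)*(g + 3)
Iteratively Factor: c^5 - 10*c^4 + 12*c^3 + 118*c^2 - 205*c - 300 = (c + 1)*(c^4 - 11*c^3 + 23*c^2 + 95*c - 300) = (c - 4)*(c + 1)*(c^3 - 7*c^2 - 5*c + 75) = (c - 5)*(c - 4)*(c + 1)*(c^2 - 2*c - 15) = (c - 5)*(c - 4)*(c + 1)*(c + 3)*(c - 5)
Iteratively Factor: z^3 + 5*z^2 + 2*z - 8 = (z - 1)*(z^2 + 6*z + 8) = (z - 1)*(z + 2)*(z + 4)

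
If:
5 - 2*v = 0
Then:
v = 5/2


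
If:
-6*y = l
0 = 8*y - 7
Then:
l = -21/4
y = 7/8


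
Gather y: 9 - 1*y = 9 - y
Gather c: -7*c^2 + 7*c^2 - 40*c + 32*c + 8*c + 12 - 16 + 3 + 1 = 0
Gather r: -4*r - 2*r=-6*r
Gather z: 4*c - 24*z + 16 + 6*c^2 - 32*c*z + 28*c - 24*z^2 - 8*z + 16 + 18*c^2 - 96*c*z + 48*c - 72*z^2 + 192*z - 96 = 24*c^2 + 80*c - 96*z^2 + z*(160 - 128*c) - 64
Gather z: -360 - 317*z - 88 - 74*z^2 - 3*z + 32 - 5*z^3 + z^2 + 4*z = -5*z^3 - 73*z^2 - 316*z - 416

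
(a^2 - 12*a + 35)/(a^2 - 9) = (a^2 - 12*a + 35)/(a^2 - 9)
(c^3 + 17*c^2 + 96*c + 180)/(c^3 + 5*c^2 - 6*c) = (c^2 + 11*c + 30)/(c*(c - 1))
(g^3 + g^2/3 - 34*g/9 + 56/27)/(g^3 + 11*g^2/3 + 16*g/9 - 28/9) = (g - 4/3)/(g + 2)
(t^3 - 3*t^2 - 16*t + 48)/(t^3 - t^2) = (t^3 - 3*t^2 - 16*t + 48)/(t^2*(t - 1))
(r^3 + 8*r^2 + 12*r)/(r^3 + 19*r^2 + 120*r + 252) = r*(r + 2)/(r^2 + 13*r + 42)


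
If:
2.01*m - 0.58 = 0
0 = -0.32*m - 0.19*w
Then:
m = 0.29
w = -0.49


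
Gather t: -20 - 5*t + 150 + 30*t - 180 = 25*t - 50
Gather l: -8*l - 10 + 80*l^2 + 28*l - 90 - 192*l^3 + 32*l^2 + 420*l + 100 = -192*l^3 + 112*l^2 + 440*l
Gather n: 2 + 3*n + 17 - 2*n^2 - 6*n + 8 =-2*n^2 - 3*n + 27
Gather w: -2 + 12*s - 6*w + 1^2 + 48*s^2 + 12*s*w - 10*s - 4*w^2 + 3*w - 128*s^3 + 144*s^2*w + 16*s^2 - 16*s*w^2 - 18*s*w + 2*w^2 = -128*s^3 + 64*s^2 + 2*s + w^2*(-16*s - 2) + w*(144*s^2 - 6*s - 3) - 1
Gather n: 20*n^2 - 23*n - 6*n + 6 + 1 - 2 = 20*n^2 - 29*n + 5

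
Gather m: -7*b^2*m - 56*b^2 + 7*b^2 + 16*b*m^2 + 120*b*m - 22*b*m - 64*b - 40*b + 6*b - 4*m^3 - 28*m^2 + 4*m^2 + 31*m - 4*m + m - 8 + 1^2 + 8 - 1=-49*b^2 - 98*b - 4*m^3 + m^2*(16*b - 24) + m*(-7*b^2 + 98*b + 28)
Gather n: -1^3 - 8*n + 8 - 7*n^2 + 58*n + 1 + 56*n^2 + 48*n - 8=49*n^2 + 98*n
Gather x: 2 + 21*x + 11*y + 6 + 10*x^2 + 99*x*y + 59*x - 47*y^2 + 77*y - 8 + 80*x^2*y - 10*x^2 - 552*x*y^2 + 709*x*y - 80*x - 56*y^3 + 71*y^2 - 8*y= 80*x^2*y + x*(-552*y^2 + 808*y) - 56*y^3 + 24*y^2 + 80*y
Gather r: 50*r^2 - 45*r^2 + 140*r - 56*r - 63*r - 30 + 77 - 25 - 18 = 5*r^2 + 21*r + 4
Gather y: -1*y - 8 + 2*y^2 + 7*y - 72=2*y^2 + 6*y - 80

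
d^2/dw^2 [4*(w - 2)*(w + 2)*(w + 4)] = 24*w + 32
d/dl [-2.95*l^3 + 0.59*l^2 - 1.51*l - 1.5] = -8.85*l^2 + 1.18*l - 1.51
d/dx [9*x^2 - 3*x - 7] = 18*x - 3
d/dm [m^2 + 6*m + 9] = 2*m + 6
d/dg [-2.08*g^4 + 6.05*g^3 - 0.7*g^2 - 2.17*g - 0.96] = -8.32*g^3 + 18.15*g^2 - 1.4*g - 2.17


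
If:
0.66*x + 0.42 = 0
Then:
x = -0.64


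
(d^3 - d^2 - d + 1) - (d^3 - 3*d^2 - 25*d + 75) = 2*d^2 + 24*d - 74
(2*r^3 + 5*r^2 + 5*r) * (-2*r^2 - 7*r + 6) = -4*r^5 - 24*r^4 - 33*r^3 - 5*r^2 + 30*r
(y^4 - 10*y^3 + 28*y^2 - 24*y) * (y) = y^5 - 10*y^4 + 28*y^3 - 24*y^2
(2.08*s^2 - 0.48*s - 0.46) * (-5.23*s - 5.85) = -10.8784*s^3 - 9.6576*s^2 + 5.2138*s + 2.691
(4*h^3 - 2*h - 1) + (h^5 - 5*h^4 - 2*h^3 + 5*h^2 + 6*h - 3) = h^5 - 5*h^4 + 2*h^3 + 5*h^2 + 4*h - 4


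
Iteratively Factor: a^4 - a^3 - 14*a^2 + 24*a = (a - 3)*(a^3 + 2*a^2 - 8*a) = (a - 3)*(a - 2)*(a^2 + 4*a) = (a - 3)*(a - 2)*(a + 4)*(a)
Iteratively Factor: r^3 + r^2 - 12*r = (r + 4)*(r^2 - 3*r) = (r - 3)*(r + 4)*(r)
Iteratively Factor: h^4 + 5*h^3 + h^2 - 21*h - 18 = (h + 1)*(h^3 + 4*h^2 - 3*h - 18) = (h + 1)*(h + 3)*(h^2 + h - 6) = (h - 2)*(h + 1)*(h + 3)*(h + 3)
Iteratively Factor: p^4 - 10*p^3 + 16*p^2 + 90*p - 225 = (p - 5)*(p^3 - 5*p^2 - 9*p + 45) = (p - 5)^2*(p^2 - 9) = (p - 5)^2*(p - 3)*(p + 3)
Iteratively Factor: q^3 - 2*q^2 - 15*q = (q)*(q^2 - 2*q - 15) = q*(q - 5)*(q + 3)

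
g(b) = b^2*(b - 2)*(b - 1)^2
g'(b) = b^2*(b - 2)*(2*b - 2) + b^2*(b - 1)^2 + 2*b*(b - 2)*(b - 1)^2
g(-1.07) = -15.06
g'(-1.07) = 47.61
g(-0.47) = -1.18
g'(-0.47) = 7.10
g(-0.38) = -0.65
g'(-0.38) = 4.67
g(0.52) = -0.09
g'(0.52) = 0.09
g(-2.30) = -247.71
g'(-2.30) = 423.14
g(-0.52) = -1.57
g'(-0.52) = 8.75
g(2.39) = 4.30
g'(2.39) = 20.83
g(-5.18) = -7358.02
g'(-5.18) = 6246.96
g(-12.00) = -340704.00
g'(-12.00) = 133536.00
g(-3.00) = -720.00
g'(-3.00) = 984.00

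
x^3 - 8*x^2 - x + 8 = (x - 8)*(x - 1)*(x + 1)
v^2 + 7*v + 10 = (v + 2)*(v + 5)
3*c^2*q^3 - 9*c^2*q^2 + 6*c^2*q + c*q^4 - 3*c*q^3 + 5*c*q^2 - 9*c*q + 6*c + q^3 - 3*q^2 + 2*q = (3*c + q)*(q - 2)*(q - 1)*(c*q + 1)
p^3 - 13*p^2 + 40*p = p*(p - 8)*(p - 5)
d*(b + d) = b*d + d^2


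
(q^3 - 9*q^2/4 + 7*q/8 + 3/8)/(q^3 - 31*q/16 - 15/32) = 4*(q - 1)/(4*q + 5)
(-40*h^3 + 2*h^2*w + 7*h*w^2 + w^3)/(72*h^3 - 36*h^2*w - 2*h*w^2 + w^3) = (20*h^2 + 9*h*w + w^2)/(-36*h^2 + w^2)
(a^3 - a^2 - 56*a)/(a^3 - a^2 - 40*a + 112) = a*(a - 8)/(a^2 - 8*a + 16)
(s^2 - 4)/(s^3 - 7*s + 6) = (s + 2)/(s^2 + 2*s - 3)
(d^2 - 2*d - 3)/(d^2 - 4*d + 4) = (d^2 - 2*d - 3)/(d^2 - 4*d + 4)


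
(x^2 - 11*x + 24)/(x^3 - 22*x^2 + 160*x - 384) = (x - 3)/(x^2 - 14*x + 48)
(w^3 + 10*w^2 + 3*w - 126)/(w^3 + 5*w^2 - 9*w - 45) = (w^2 + 13*w + 42)/(w^2 + 8*w + 15)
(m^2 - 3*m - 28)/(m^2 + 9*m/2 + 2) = 2*(m - 7)/(2*m + 1)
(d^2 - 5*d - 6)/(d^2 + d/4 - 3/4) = 4*(d - 6)/(4*d - 3)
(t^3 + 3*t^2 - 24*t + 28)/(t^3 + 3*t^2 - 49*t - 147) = (t^2 - 4*t + 4)/(t^2 - 4*t - 21)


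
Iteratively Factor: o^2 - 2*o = (o)*(o - 2)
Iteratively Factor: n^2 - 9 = (n - 3)*(n + 3)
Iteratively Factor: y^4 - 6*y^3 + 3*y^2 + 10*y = (y - 5)*(y^3 - y^2 - 2*y) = (y - 5)*(y - 2)*(y^2 + y) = (y - 5)*(y - 2)*(y + 1)*(y)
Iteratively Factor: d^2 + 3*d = (d)*(d + 3)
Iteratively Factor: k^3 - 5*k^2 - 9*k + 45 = (k + 3)*(k^2 - 8*k + 15) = (k - 3)*(k + 3)*(k - 5)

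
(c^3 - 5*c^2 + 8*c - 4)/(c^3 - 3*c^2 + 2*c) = (c - 2)/c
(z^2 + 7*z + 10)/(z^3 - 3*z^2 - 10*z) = (z + 5)/(z*(z - 5))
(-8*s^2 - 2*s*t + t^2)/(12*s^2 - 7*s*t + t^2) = (-2*s - t)/(3*s - t)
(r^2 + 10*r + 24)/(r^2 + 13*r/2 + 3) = 2*(r + 4)/(2*r + 1)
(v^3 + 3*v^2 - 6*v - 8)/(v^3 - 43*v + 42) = (v^3 + 3*v^2 - 6*v - 8)/(v^3 - 43*v + 42)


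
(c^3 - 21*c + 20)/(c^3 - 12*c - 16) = (-c^3 + 21*c - 20)/(-c^3 + 12*c + 16)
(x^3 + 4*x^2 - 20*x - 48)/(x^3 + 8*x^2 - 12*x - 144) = (x + 2)/(x + 6)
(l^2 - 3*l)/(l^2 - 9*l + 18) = l/(l - 6)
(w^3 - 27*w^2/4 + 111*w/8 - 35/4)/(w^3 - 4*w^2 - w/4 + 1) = (8*w^3 - 54*w^2 + 111*w - 70)/(2*(4*w^3 - 16*w^2 - w + 4))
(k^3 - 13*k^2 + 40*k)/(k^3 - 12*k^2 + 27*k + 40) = k/(k + 1)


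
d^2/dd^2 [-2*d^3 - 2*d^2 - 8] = -12*d - 4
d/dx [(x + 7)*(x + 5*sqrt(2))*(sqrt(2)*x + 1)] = 3*sqrt(2)*x^2 + 14*sqrt(2)*x + 22*x + 5*sqrt(2) + 77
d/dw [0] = 0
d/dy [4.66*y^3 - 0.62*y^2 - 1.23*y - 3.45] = 13.98*y^2 - 1.24*y - 1.23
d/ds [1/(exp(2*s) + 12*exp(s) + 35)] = 2*(-exp(s) - 6)*exp(s)/(exp(2*s) + 12*exp(s) + 35)^2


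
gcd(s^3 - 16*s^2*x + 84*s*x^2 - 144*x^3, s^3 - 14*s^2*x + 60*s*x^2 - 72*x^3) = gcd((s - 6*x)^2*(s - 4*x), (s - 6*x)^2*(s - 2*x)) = s^2 - 12*s*x + 36*x^2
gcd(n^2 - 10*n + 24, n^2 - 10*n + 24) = n^2 - 10*n + 24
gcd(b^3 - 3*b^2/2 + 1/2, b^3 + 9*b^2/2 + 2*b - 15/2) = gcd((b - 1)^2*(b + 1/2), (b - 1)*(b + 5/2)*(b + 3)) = b - 1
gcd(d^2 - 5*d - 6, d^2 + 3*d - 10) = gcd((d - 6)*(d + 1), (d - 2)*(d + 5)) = 1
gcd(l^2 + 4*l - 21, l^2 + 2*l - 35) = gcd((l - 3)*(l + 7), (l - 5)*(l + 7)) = l + 7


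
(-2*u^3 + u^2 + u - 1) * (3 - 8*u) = 16*u^4 - 14*u^3 - 5*u^2 + 11*u - 3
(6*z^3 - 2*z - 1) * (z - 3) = 6*z^4 - 18*z^3 - 2*z^2 + 5*z + 3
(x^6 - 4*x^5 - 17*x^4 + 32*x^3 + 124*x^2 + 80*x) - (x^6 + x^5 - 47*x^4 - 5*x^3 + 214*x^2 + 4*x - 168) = -5*x^5 + 30*x^4 + 37*x^3 - 90*x^2 + 76*x + 168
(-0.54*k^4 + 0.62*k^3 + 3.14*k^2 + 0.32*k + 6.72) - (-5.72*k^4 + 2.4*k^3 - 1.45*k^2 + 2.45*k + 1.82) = 5.18*k^4 - 1.78*k^3 + 4.59*k^2 - 2.13*k + 4.9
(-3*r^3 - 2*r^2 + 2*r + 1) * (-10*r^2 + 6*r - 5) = 30*r^5 + 2*r^4 - 17*r^3 + 12*r^2 - 4*r - 5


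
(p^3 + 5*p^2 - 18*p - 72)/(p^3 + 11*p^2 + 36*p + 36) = (p - 4)/(p + 2)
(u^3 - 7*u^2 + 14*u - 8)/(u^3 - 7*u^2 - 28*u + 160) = (u^2 - 3*u + 2)/(u^2 - 3*u - 40)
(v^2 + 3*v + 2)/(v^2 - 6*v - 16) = (v + 1)/(v - 8)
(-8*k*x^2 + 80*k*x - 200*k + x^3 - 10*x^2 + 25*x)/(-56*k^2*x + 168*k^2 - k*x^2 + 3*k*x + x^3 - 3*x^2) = (x^2 - 10*x + 25)/(7*k*x - 21*k + x^2 - 3*x)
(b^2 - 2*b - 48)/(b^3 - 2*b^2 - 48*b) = 1/b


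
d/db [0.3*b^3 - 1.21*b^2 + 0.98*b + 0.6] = 0.9*b^2 - 2.42*b + 0.98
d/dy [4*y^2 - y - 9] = 8*y - 1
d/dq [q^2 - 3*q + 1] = 2*q - 3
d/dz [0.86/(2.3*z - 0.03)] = -1.978/(2.3*z - 0.03)^2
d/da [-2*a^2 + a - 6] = 1 - 4*a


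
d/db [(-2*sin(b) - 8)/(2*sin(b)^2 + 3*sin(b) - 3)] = 2*(16*sin(b) - cos(2*b) + 16)*cos(b)/(3*sin(b) - cos(2*b) - 2)^2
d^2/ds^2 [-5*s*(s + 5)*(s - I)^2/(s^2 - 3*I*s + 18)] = (-10*s^6 + 90*I*s^5 - 270*s^4 + s^3*(1100 + 3810*I) + s^2*(-16740 + 2700*I) + s*(-51300 + 19440*I) + 3240 + 35100*I)/(s^6 - 9*I*s^5 + 27*s^4 - 297*I*s^3 + 486*s^2 - 2916*I*s + 5832)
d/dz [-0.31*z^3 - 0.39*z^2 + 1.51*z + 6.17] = -0.93*z^2 - 0.78*z + 1.51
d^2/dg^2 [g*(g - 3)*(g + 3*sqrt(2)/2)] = 6*g - 6 + 3*sqrt(2)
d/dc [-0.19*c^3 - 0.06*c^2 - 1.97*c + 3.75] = -0.57*c^2 - 0.12*c - 1.97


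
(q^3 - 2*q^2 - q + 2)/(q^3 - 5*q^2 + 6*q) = (q^2 - 1)/(q*(q - 3))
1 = 1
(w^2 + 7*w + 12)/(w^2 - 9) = (w + 4)/(w - 3)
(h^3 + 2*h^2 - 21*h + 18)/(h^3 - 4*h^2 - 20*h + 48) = (h^3 + 2*h^2 - 21*h + 18)/(h^3 - 4*h^2 - 20*h + 48)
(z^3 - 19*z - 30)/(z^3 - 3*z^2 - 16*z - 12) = (z^2 - 2*z - 15)/(z^2 - 5*z - 6)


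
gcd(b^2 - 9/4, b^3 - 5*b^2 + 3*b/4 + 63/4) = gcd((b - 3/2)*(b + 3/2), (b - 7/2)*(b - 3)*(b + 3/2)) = b + 3/2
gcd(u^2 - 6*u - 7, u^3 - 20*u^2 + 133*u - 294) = u - 7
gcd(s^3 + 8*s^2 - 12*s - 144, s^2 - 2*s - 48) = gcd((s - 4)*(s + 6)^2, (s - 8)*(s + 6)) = s + 6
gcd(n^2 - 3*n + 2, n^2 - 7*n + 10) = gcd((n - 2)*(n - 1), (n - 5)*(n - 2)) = n - 2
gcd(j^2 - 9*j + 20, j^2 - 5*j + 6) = 1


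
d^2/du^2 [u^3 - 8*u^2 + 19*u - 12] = 6*u - 16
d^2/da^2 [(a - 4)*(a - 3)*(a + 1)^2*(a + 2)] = 20*a^3 - 36*a^2 - 66*a + 30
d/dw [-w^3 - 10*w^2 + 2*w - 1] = -3*w^2 - 20*w + 2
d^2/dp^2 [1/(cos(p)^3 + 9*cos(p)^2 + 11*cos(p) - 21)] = ((47*cos(p) + 72*cos(2*p) + 9*cos(3*p))*(cos(p)^3 + 9*cos(p)^2 + 11*cos(p) - 21)/4 + 2*(3*cos(p)^2 + 18*cos(p) + 11)^2*sin(p)^2)/(cos(p)^3 + 9*cos(p)^2 + 11*cos(p) - 21)^3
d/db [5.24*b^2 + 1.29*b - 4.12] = 10.48*b + 1.29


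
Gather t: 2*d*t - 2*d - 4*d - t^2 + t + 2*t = -6*d - t^2 + t*(2*d + 3)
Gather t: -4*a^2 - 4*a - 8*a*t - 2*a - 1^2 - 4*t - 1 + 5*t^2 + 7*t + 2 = -4*a^2 - 6*a + 5*t^2 + t*(3 - 8*a)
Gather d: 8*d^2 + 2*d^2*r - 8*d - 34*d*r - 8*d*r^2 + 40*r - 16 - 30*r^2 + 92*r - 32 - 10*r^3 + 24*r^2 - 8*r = d^2*(2*r + 8) + d*(-8*r^2 - 34*r - 8) - 10*r^3 - 6*r^2 + 124*r - 48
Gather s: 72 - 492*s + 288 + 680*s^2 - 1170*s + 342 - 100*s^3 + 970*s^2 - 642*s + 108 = -100*s^3 + 1650*s^2 - 2304*s + 810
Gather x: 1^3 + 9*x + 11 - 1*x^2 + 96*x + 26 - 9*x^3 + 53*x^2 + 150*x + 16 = -9*x^3 + 52*x^2 + 255*x + 54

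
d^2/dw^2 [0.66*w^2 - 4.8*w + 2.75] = 1.32000000000000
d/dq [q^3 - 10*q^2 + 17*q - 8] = 3*q^2 - 20*q + 17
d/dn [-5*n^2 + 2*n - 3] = 2 - 10*n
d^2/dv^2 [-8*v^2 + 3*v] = -16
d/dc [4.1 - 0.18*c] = -0.180000000000000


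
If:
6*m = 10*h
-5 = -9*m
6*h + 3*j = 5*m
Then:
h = 1/3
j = 7/27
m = 5/9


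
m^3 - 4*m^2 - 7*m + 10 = (m - 5)*(m - 1)*(m + 2)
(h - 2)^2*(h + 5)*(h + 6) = h^4 + 7*h^3 - 10*h^2 - 76*h + 120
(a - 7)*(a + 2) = a^2 - 5*a - 14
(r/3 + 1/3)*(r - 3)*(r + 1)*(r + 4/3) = r^4/3 + r^3/9 - 19*r^2/9 - 29*r/9 - 4/3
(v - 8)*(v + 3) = v^2 - 5*v - 24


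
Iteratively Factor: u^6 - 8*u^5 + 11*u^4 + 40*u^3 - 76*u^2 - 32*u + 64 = (u + 1)*(u^5 - 9*u^4 + 20*u^3 + 20*u^2 - 96*u + 64) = (u - 2)*(u + 1)*(u^4 - 7*u^3 + 6*u^2 + 32*u - 32) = (u - 2)*(u + 1)*(u + 2)*(u^3 - 9*u^2 + 24*u - 16) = (u - 2)*(u - 1)*(u + 1)*(u + 2)*(u^2 - 8*u + 16) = (u - 4)*(u - 2)*(u - 1)*(u + 1)*(u + 2)*(u - 4)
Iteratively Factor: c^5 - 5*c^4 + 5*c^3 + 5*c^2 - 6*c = (c + 1)*(c^4 - 6*c^3 + 11*c^2 - 6*c) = (c - 3)*(c + 1)*(c^3 - 3*c^2 + 2*c) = (c - 3)*(c - 2)*(c + 1)*(c^2 - c) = (c - 3)*(c - 2)*(c - 1)*(c + 1)*(c)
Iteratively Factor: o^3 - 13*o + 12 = (o + 4)*(o^2 - 4*o + 3) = (o - 3)*(o + 4)*(o - 1)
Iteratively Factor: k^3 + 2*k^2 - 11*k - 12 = (k + 1)*(k^2 + k - 12) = (k - 3)*(k + 1)*(k + 4)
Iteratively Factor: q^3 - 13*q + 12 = (q + 4)*(q^2 - 4*q + 3) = (q - 3)*(q + 4)*(q - 1)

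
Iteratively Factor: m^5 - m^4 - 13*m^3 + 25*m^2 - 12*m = (m - 3)*(m^4 + 2*m^3 - 7*m^2 + 4*m) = m*(m - 3)*(m^3 + 2*m^2 - 7*m + 4) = m*(m - 3)*(m + 4)*(m^2 - 2*m + 1) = m*(m - 3)*(m - 1)*(m + 4)*(m - 1)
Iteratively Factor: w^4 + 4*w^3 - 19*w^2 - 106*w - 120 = (w + 2)*(w^3 + 2*w^2 - 23*w - 60) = (w - 5)*(w + 2)*(w^2 + 7*w + 12) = (w - 5)*(w + 2)*(w + 4)*(w + 3)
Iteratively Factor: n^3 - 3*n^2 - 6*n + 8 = (n - 1)*(n^2 - 2*n - 8) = (n - 1)*(n + 2)*(n - 4)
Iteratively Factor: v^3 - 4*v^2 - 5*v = (v - 5)*(v^2 + v) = v*(v - 5)*(v + 1)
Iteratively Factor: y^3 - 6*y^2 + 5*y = (y - 5)*(y^2 - y) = (y - 5)*(y - 1)*(y)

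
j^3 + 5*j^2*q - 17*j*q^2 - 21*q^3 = (j - 3*q)*(j + q)*(j + 7*q)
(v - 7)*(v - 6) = v^2 - 13*v + 42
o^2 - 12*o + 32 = (o - 8)*(o - 4)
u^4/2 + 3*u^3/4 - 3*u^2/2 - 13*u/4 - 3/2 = (u/2 + 1/2)*(u - 2)*(u + 1)*(u + 3/2)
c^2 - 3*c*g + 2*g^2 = (c - 2*g)*(c - g)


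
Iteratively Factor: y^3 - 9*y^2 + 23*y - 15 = (y - 1)*(y^2 - 8*y + 15) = (y - 5)*(y - 1)*(y - 3)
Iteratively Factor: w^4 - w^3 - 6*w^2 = (w)*(w^3 - w^2 - 6*w) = w*(w - 3)*(w^2 + 2*w) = w^2*(w - 3)*(w + 2)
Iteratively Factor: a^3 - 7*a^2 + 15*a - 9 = (a - 1)*(a^2 - 6*a + 9) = (a - 3)*(a - 1)*(a - 3)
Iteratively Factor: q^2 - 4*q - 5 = (q + 1)*(q - 5)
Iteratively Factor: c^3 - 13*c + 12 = (c - 1)*(c^2 + c - 12) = (c - 1)*(c + 4)*(c - 3)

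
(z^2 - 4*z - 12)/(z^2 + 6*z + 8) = (z - 6)/(z + 4)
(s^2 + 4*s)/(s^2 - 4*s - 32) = s/(s - 8)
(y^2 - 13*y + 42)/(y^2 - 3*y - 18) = (y - 7)/(y + 3)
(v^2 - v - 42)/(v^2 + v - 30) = (v - 7)/(v - 5)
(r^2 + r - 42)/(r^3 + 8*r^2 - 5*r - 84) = (r - 6)/(r^2 + r - 12)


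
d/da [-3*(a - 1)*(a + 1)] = -6*a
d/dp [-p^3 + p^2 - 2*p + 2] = -3*p^2 + 2*p - 2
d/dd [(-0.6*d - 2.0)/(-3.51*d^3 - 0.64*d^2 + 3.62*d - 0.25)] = (-4.212*d^3 - 21.444*d^2 - 2.56*d + 7.39)/(12.3201*d^6 + 4.4928*d^5 - 25.0028*d^4 - 2.8786*d^3 + 13.4244*d^2 - 1.81*d + 0.0625)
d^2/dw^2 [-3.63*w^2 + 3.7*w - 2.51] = -7.26000000000000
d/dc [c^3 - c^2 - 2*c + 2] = 3*c^2 - 2*c - 2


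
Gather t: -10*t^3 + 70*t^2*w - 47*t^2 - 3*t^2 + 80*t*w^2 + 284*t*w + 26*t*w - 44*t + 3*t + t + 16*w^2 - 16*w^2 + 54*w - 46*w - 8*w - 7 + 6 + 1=-10*t^3 + t^2*(70*w - 50) + t*(80*w^2 + 310*w - 40)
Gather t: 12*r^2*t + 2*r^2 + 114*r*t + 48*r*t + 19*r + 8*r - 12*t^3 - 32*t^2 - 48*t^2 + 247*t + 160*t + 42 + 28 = 2*r^2 + 27*r - 12*t^3 - 80*t^2 + t*(12*r^2 + 162*r + 407) + 70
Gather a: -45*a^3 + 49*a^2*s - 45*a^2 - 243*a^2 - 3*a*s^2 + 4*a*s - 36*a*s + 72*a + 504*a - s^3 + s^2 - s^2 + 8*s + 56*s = -45*a^3 + a^2*(49*s - 288) + a*(-3*s^2 - 32*s + 576) - s^3 + 64*s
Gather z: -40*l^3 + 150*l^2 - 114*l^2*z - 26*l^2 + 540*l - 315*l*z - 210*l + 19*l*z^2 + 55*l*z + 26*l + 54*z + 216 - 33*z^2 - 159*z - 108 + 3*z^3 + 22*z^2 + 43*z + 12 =-40*l^3 + 124*l^2 + 356*l + 3*z^3 + z^2*(19*l - 11) + z*(-114*l^2 - 260*l - 62) + 120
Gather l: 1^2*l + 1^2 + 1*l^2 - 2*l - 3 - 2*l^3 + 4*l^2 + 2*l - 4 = -2*l^3 + 5*l^2 + l - 6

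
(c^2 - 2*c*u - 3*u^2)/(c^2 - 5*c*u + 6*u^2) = (-c - u)/(-c + 2*u)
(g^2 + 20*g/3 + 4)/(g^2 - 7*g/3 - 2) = (g + 6)/(g - 3)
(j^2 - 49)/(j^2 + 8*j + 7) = (j - 7)/(j + 1)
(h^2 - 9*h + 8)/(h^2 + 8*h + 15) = (h^2 - 9*h + 8)/(h^2 + 8*h + 15)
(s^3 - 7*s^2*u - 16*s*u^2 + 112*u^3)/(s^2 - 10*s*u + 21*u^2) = (s^2 - 16*u^2)/(s - 3*u)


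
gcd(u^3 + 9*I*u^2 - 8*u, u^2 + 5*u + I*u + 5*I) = u + I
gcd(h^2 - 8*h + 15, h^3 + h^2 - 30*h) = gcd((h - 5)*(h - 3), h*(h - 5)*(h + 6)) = h - 5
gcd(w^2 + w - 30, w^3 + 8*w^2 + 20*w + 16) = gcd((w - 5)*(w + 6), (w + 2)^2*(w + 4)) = 1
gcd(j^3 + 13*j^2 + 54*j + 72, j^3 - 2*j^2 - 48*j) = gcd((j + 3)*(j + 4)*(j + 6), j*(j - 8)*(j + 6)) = j + 6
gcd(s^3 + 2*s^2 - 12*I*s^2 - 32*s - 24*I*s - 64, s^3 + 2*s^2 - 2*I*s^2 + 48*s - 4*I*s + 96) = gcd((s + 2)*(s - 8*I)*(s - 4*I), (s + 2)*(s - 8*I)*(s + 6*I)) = s^2 + s*(2 - 8*I) - 16*I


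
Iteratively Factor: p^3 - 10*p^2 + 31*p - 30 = (p - 5)*(p^2 - 5*p + 6) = (p - 5)*(p - 3)*(p - 2)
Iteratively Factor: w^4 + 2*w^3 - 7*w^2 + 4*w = (w - 1)*(w^3 + 3*w^2 - 4*w) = (w - 1)^2*(w^2 + 4*w) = (w - 1)^2*(w + 4)*(w)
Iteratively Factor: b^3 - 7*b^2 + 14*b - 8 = (b - 2)*(b^2 - 5*b + 4) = (b - 4)*(b - 2)*(b - 1)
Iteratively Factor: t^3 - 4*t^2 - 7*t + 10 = (t - 5)*(t^2 + t - 2) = (t - 5)*(t + 2)*(t - 1)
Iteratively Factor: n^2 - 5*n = (n - 5)*(n)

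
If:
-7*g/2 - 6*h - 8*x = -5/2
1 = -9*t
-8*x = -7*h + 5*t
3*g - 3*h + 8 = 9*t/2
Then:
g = -628/297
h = 427/594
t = -1/9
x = 3319/4752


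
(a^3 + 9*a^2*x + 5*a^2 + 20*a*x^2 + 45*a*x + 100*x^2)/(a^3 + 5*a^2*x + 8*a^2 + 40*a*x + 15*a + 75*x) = (a + 4*x)/(a + 3)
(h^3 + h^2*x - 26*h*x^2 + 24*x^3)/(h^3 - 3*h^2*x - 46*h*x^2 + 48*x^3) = (-h + 4*x)/(-h + 8*x)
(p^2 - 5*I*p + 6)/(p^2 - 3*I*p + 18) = (p + I)/(p + 3*I)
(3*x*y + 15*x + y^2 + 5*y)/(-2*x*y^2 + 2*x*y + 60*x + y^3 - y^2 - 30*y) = (-3*x - y)/(2*x*y - 12*x - y^2 + 6*y)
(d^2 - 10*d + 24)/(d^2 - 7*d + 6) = (d - 4)/(d - 1)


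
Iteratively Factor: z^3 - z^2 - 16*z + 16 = (z - 1)*(z^2 - 16) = (z - 4)*(z - 1)*(z + 4)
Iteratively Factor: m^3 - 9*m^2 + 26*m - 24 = (m - 2)*(m^2 - 7*m + 12) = (m - 3)*(m - 2)*(m - 4)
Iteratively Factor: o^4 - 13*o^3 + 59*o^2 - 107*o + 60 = (o - 1)*(o^3 - 12*o^2 + 47*o - 60) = (o - 5)*(o - 1)*(o^2 - 7*o + 12) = (o - 5)*(o - 4)*(o - 1)*(o - 3)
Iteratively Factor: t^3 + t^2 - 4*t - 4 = (t + 2)*(t^2 - t - 2) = (t - 2)*(t + 2)*(t + 1)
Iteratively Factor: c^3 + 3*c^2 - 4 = (c - 1)*(c^2 + 4*c + 4) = (c - 1)*(c + 2)*(c + 2)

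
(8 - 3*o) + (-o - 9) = -4*o - 1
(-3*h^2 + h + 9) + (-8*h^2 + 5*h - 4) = -11*h^2 + 6*h + 5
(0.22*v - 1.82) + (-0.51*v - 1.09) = -0.29*v - 2.91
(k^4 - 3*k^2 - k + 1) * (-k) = -k^5 + 3*k^3 + k^2 - k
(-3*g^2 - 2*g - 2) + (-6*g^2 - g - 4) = -9*g^2 - 3*g - 6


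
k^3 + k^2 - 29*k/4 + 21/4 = (k - 3/2)*(k - 1)*(k + 7/2)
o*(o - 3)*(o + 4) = o^3 + o^2 - 12*o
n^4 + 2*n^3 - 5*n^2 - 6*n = n*(n - 2)*(n + 1)*(n + 3)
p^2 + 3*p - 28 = (p - 4)*(p + 7)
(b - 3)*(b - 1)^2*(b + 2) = b^4 - 3*b^3 - 3*b^2 + 11*b - 6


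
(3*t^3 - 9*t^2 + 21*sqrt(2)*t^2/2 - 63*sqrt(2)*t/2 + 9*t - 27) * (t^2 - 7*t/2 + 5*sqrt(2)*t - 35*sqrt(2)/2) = 3*t^5 - 39*t^4/2 + 51*sqrt(2)*t^4/2 - 663*sqrt(2)*t^3/4 + 291*t^3/2 - 741*t^2 + 1251*sqrt(2)*t^2/4 - 585*sqrt(2)*t/2 + 1197*t + 945*sqrt(2)/2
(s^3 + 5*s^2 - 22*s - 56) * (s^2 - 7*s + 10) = s^5 - 2*s^4 - 47*s^3 + 148*s^2 + 172*s - 560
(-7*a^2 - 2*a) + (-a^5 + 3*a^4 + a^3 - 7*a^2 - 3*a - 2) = -a^5 + 3*a^4 + a^3 - 14*a^2 - 5*a - 2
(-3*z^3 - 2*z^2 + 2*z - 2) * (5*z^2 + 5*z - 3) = -15*z^5 - 25*z^4 + 9*z^3 + 6*z^2 - 16*z + 6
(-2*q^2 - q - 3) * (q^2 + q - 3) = -2*q^4 - 3*q^3 + 2*q^2 + 9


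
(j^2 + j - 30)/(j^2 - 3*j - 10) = (j + 6)/(j + 2)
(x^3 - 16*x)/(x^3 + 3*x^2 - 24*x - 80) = x*(x - 4)/(x^2 - x - 20)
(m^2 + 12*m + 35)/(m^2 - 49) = (m + 5)/(m - 7)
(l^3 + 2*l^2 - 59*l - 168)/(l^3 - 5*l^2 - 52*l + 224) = (l + 3)/(l - 4)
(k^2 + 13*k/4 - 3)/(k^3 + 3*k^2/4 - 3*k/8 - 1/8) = 2*(4*k^2 + 13*k - 12)/(8*k^3 + 6*k^2 - 3*k - 1)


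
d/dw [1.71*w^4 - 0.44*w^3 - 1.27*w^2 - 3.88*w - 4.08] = 6.84*w^3 - 1.32*w^2 - 2.54*w - 3.88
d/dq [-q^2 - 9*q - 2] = -2*q - 9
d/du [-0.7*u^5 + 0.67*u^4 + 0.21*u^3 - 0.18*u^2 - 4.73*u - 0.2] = -3.5*u^4 + 2.68*u^3 + 0.63*u^2 - 0.36*u - 4.73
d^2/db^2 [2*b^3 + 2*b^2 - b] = 12*b + 4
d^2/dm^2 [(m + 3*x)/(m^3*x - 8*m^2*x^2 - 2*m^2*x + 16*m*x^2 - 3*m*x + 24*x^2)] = 2*((m + 3*x)*(-3*m^2 + 16*m*x + 4*m - 16*x + 3)^2 + (-3*m^2 + 16*m*x + 4*m - 16*x + (m + 3*x)*(-3*m + 8*x + 2) + 3)*(m^3 - 8*m^2*x - 2*m^2 + 16*m*x - 3*m + 24*x))/(x*(m^3 - 8*m^2*x - 2*m^2 + 16*m*x - 3*m + 24*x)^3)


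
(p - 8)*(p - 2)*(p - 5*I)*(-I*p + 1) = -I*p^4 - 4*p^3 + 10*I*p^3 + 40*p^2 - 21*I*p^2 - 64*p + 50*I*p - 80*I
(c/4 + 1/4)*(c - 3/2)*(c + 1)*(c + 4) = c^4/4 + 9*c^3/8 - 19*c/8 - 3/2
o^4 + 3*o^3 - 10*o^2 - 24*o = o*(o - 3)*(o + 2)*(o + 4)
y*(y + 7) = y^2 + 7*y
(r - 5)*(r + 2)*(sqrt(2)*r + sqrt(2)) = sqrt(2)*r^3 - 2*sqrt(2)*r^2 - 13*sqrt(2)*r - 10*sqrt(2)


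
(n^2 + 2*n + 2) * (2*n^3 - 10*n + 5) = 2*n^5 + 4*n^4 - 6*n^3 - 15*n^2 - 10*n + 10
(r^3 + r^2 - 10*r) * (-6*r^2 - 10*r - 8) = -6*r^5 - 16*r^4 + 42*r^3 + 92*r^2 + 80*r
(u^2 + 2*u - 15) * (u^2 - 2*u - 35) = u^4 - 54*u^2 - 40*u + 525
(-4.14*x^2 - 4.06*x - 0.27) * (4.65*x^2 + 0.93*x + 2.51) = -19.251*x^4 - 22.7292*x^3 - 15.4227*x^2 - 10.4417*x - 0.6777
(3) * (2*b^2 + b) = 6*b^2 + 3*b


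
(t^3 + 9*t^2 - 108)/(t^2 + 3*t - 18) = t + 6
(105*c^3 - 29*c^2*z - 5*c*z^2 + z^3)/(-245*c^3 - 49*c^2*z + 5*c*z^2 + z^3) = (-3*c + z)/(7*c + z)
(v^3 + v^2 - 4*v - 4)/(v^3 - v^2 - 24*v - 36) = (v^2 - v - 2)/(v^2 - 3*v - 18)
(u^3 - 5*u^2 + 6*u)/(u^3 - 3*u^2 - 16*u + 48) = u*(u - 2)/(u^2 - 16)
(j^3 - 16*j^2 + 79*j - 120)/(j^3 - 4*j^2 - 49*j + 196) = (j^3 - 16*j^2 + 79*j - 120)/(j^3 - 4*j^2 - 49*j + 196)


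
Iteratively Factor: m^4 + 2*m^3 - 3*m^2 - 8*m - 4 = (m + 1)*(m^3 + m^2 - 4*m - 4) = (m - 2)*(m + 1)*(m^2 + 3*m + 2) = (m - 2)*(m + 1)^2*(m + 2)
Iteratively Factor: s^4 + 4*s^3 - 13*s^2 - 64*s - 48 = (s + 3)*(s^3 + s^2 - 16*s - 16) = (s + 3)*(s + 4)*(s^2 - 3*s - 4) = (s - 4)*(s + 3)*(s + 4)*(s + 1)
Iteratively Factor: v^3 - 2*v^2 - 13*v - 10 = (v + 2)*(v^2 - 4*v - 5) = (v - 5)*(v + 2)*(v + 1)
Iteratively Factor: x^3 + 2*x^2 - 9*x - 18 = (x + 2)*(x^2 - 9) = (x + 2)*(x + 3)*(x - 3)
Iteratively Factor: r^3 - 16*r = (r)*(r^2 - 16) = r*(r - 4)*(r + 4)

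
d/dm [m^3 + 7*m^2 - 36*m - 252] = 3*m^2 + 14*m - 36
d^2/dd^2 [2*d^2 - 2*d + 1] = 4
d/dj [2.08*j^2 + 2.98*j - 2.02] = 4.16*j + 2.98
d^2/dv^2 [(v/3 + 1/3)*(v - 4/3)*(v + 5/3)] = 2*v + 8/9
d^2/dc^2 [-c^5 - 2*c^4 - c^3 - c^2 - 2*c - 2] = -20*c^3 - 24*c^2 - 6*c - 2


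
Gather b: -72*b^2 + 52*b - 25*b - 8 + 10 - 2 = -72*b^2 + 27*b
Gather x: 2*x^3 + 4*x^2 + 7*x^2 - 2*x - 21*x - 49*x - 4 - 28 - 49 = 2*x^3 + 11*x^2 - 72*x - 81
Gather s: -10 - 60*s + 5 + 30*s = -30*s - 5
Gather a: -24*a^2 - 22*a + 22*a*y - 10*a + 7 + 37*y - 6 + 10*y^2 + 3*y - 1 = -24*a^2 + a*(22*y - 32) + 10*y^2 + 40*y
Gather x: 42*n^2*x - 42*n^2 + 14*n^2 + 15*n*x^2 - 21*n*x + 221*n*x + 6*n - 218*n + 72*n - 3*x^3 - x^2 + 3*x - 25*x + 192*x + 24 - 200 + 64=-28*n^2 - 140*n - 3*x^3 + x^2*(15*n - 1) + x*(42*n^2 + 200*n + 170) - 112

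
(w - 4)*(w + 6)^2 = w^3 + 8*w^2 - 12*w - 144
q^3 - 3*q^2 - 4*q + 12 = (q - 3)*(q - 2)*(q + 2)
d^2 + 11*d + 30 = (d + 5)*(d + 6)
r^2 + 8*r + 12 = (r + 2)*(r + 6)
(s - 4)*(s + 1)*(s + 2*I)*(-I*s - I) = -I*s^4 + 2*s^3 + 2*I*s^3 - 4*s^2 + 7*I*s^2 - 14*s + 4*I*s - 8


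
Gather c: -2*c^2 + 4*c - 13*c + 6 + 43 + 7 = -2*c^2 - 9*c + 56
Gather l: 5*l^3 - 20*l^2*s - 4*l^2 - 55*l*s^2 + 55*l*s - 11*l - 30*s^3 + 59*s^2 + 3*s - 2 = 5*l^3 + l^2*(-20*s - 4) + l*(-55*s^2 + 55*s - 11) - 30*s^3 + 59*s^2 + 3*s - 2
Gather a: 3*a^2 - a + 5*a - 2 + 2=3*a^2 + 4*a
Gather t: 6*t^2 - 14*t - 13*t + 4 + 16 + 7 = 6*t^2 - 27*t + 27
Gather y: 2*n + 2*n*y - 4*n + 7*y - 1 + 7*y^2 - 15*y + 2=-2*n + 7*y^2 + y*(2*n - 8) + 1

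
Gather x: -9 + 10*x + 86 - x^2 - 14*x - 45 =-x^2 - 4*x + 32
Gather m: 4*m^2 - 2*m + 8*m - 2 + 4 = 4*m^2 + 6*m + 2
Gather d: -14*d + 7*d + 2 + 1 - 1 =2 - 7*d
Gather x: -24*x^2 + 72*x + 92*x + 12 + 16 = -24*x^2 + 164*x + 28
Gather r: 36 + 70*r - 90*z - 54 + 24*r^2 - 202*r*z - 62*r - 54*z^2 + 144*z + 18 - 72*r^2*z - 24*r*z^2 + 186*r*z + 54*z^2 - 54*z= r^2*(24 - 72*z) + r*(-24*z^2 - 16*z + 8)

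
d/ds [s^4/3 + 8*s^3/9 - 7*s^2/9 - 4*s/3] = 4*s^3/3 + 8*s^2/3 - 14*s/9 - 4/3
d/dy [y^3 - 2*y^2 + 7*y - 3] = 3*y^2 - 4*y + 7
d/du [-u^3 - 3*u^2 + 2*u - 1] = -3*u^2 - 6*u + 2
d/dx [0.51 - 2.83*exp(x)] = -2.83*exp(x)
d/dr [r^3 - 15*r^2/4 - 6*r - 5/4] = 3*r^2 - 15*r/2 - 6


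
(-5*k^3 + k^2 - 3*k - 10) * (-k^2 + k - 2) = 5*k^5 - 6*k^4 + 14*k^3 + 5*k^2 - 4*k + 20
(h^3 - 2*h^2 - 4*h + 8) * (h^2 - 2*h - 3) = h^5 - 4*h^4 - 3*h^3 + 22*h^2 - 4*h - 24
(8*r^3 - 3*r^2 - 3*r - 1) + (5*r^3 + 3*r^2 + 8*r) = 13*r^3 + 5*r - 1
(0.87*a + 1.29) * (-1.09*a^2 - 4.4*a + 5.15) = -0.9483*a^3 - 5.2341*a^2 - 1.1955*a + 6.6435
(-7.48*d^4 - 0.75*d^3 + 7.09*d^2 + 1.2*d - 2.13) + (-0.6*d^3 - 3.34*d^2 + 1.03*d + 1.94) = -7.48*d^4 - 1.35*d^3 + 3.75*d^2 + 2.23*d - 0.19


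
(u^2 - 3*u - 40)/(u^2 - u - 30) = (u - 8)/(u - 6)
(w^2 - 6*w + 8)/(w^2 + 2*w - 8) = (w - 4)/(w + 4)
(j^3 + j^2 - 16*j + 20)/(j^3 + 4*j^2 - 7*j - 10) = (j - 2)/(j + 1)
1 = 1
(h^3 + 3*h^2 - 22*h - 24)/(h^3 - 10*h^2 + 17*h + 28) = (h + 6)/(h - 7)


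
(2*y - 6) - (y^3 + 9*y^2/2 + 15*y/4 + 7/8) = -y^3 - 9*y^2/2 - 7*y/4 - 55/8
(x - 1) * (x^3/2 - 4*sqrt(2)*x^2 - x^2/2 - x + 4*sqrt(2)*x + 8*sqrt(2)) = x^4/2 - 4*sqrt(2)*x^3 - x^3 - x^2/2 + 8*sqrt(2)*x^2 + x + 4*sqrt(2)*x - 8*sqrt(2)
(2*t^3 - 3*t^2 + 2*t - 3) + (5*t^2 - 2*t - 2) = 2*t^3 + 2*t^2 - 5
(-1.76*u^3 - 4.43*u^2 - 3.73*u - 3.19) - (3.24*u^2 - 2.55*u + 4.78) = -1.76*u^3 - 7.67*u^2 - 1.18*u - 7.97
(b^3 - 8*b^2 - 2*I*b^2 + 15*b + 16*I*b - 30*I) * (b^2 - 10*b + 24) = b^5 - 18*b^4 - 2*I*b^4 + 119*b^3 + 36*I*b^3 - 342*b^2 - 238*I*b^2 + 360*b + 684*I*b - 720*I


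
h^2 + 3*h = h*(h + 3)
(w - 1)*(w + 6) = w^2 + 5*w - 6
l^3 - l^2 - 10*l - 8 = (l - 4)*(l + 1)*(l + 2)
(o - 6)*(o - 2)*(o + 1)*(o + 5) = o^4 - 2*o^3 - 31*o^2 + 32*o + 60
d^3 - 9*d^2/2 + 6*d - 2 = (d - 2)^2*(d - 1/2)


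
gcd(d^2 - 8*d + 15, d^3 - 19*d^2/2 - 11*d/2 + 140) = d - 5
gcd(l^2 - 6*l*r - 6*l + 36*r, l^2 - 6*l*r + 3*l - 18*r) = -l + 6*r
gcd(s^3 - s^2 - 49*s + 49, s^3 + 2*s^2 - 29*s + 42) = s + 7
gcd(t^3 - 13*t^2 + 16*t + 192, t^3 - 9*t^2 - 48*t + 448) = t^2 - 16*t + 64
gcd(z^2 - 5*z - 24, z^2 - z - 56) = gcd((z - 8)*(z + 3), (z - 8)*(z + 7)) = z - 8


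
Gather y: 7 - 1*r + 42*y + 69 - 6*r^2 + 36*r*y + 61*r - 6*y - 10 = -6*r^2 + 60*r + y*(36*r + 36) + 66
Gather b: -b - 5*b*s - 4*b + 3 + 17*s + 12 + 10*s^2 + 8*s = b*(-5*s - 5) + 10*s^2 + 25*s + 15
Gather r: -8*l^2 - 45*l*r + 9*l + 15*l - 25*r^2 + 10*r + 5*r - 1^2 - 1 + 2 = -8*l^2 + 24*l - 25*r^2 + r*(15 - 45*l)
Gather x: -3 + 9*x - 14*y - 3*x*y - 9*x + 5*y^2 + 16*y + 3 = -3*x*y + 5*y^2 + 2*y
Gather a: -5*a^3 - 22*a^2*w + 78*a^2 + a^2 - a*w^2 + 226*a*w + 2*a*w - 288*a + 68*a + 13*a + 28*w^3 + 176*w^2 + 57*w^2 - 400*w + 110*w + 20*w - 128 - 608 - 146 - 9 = -5*a^3 + a^2*(79 - 22*w) + a*(-w^2 + 228*w - 207) + 28*w^3 + 233*w^2 - 270*w - 891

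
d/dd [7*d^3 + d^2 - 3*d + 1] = 21*d^2 + 2*d - 3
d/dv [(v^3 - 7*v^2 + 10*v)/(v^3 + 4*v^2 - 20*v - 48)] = (11*v^4 - 60*v^3 - 44*v^2 + 672*v - 480)/(v^6 + 8*v^5 - 24*v^4 - 256*v^3 + 16*v^2 + 1920*v + 2304)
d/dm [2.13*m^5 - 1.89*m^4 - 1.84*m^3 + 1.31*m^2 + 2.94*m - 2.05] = 10.65*m^4 - 7.56*m^3 - 5.52*m^2 + 2.62*m + 2.94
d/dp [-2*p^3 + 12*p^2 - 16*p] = -6*p^2 + 24*p - 16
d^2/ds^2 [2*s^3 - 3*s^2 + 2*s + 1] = 12*s - 6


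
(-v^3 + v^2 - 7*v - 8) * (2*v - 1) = -2*v^4 + 3*v^3 - 15*v^2 - 9*v + 8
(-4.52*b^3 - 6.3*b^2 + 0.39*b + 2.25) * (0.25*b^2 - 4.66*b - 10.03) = -1.13*b^5 + 19.4882*b^4 + 74.7911*b^3 + 61.9341*b^2 - 14.3967*b - 22.5675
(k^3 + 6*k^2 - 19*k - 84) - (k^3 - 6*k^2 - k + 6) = 12*k^2 - 18*k - 90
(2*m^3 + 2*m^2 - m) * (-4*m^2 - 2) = -8*m^5 - 8*m^4 - 4*m^2 + 2*m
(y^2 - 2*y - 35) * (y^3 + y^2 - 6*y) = y^5 - y^4 - 43*y^3 - 23*y^2 + 210*y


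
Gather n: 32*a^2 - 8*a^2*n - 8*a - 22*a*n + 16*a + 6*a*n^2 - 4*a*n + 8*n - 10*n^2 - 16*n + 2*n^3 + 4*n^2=32*a^2 + 8*a + 2*n^3 + n^2*(6*a - 6) + n*(-8*a^2 - 26*a - 8)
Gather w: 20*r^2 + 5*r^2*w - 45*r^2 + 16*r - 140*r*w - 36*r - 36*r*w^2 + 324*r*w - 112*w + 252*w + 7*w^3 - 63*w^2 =-25*r^2 - 20*r + 7*w^3 + w^2*(-36*r - 63) + w*(5*r^2 + 184*r + 140)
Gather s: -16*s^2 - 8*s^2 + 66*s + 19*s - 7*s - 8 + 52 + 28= -24*s^2 + 78*s + 72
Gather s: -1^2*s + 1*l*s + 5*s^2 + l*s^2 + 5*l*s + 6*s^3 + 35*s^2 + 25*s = 6*s^3 + s^2*(l + 40) + s*(6*l + 24)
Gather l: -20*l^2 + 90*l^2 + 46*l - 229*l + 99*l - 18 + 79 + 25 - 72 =70*l^2 - 84*l + 14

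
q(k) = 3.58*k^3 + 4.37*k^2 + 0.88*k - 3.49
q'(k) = 10.74*k^2 + 8.74*k + 0.88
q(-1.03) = -3.67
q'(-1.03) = 3.27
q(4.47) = 407.51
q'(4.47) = 254.54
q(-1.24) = -4.69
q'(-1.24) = 6.56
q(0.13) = -3.29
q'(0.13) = 2.20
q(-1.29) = -5.04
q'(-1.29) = 7.48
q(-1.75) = -10.83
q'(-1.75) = 18.48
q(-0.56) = -3.24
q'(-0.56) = -0.65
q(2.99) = 133.91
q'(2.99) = 123.03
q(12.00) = 6822.59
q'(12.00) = 1652.32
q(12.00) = 6822.59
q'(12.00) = 1652.32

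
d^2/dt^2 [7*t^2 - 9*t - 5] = 14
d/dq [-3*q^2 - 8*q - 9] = -6*q - 8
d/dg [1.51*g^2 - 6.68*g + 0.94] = 3.02*g - 6.68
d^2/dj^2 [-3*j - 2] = 0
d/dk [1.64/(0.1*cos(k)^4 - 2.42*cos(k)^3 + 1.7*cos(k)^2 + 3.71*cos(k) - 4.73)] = (0.656*cos(k)^3 - 11.9064*cos(k)^2 + 5.576*cos(k) + 6.0844)*sin(k)/(0.1*cos(k)^4 - 2.42*cos(k)^3 + 1.7*cos(k)^2 + 3.71*cos(k) - 4.73)^2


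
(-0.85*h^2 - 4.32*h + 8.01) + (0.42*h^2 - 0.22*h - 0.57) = -0.43*h^2 - 4.54*h + 7.44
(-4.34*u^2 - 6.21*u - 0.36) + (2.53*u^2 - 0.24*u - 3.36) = -1.81*u^2 - 6.45*u - 3.72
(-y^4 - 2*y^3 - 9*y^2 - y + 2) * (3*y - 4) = -3*y^5 - 2*y^4 - 19*y^3 + 33*y^2 + 10*y - 8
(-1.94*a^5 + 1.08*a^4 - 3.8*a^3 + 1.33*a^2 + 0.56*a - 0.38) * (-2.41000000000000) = 4.6754*a^5 - 2.6028*a^4 + 9.158*a^3 - 3.2053*a^2 - 1.3496*a + 0.9158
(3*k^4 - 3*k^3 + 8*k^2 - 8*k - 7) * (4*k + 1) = 12*k^5 - 9*k^4 + 29*k^3 - 24*k^2 - 36*k - 7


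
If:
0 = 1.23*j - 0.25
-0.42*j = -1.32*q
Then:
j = 0.20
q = 0.06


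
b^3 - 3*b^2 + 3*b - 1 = (b - 1)^3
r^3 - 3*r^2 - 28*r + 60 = (r - 6)*(r - 2)*(r + 5)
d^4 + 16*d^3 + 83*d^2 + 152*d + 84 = (d + 1)*(d + 2)*(d + 6)*(d + 7)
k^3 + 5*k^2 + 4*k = k*(k + 1)*(k + 4)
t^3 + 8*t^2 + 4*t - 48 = (t - 2)*(t + 4)*(t + 6)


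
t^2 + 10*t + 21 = (t + 3)*(t + 7)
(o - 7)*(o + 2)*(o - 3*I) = o^3 - 5*o^2 - 3*I*o^2 - 14*o + 15*I*o + 42*I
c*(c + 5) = c^2 + 5*c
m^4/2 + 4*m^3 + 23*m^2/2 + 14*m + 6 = (m/2 + 1/2)*(m + 2)^2*(m + 3)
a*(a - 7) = a^2 - 7*a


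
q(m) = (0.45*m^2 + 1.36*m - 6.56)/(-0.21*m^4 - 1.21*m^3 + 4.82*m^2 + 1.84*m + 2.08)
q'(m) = (0.9*m + 1.36)/(-0.21*m^4 - 1.21*m^3 + 4.82*m^2 + 1.84*m + 2.08) + (0.45*m^2 + 1.36*m - 6.56)*(0.84*m^3 + 3.63*m^2 - 9.64*m - 1.84)/(-0.21*m^4 - 1.21*m^3 + 4.82*m^2 + 1.84*m + 2.08)^2 = (0.189*m^5 + 1.4013*m^4 - 2.2192*m^3 - 29.54*m^2 + 65.1104*m + 14.8992)/(0.0441*m^8 + 0.5082*m^7 - 0.5603*m^6 - 12.4372*m^5 + 17.906*m^4 + 12.704*m^3 + 23.4368*m^2 + 7.6544*m + 4.3264)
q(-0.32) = -3.44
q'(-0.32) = -2.17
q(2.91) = 0.36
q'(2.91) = 3.46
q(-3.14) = -0.11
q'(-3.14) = -0.09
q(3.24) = -0.45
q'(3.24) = 1.94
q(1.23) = -0.47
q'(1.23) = 0.63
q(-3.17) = -0.10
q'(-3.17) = -0.09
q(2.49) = -0.04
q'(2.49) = 0.33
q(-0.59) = -2.49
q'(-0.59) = -3.96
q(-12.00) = -0.03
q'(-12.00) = -0.01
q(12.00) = -0.01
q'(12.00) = 0.00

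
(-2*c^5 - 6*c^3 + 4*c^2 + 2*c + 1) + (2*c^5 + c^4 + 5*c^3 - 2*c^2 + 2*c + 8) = c^4 - c^3 + 2*c^2 + 4*c + 9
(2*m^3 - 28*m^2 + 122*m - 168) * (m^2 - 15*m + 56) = 2*m^5 - 58*m^4 + 654*m^3 - 3566*m^2 + 9352*m - 9408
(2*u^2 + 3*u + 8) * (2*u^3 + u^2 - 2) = 4*u^5 + 8*u^4 + 19*u^3 + 4*u^2 - 6*u - 16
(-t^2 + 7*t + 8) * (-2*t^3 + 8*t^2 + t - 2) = 2*t^5 - 22*t^4 + 39*t^3 + 73*t^2 - 6*t - 16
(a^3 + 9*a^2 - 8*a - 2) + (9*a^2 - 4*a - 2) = a^3 + 18*a^2 - 12*a - 4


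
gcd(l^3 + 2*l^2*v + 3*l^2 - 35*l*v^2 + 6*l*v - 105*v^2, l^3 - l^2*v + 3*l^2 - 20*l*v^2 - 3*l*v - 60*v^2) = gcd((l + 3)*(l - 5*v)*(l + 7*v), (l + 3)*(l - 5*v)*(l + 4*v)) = -l^2 + 5*l*v - 3*l + 15*v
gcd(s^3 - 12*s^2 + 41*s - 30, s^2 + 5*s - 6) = s - 1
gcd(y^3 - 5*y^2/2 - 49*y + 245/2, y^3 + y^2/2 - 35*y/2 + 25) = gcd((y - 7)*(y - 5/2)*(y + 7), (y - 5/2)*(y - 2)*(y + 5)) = y - 5/2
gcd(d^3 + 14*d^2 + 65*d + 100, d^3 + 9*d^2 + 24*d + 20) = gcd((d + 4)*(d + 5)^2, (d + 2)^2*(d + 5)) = d + 5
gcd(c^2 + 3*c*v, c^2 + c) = c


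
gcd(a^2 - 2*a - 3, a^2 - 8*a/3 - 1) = a - 3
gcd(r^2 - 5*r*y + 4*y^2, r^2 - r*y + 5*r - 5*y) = -r + y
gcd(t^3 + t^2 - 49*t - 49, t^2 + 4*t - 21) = t + 7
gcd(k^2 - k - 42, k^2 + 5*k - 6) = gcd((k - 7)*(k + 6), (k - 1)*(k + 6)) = k + 6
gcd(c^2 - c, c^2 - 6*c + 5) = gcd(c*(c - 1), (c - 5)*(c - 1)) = c - 1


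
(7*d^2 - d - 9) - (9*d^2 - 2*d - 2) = -2*d^2 + d - 7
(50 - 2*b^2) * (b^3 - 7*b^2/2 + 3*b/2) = -2*b^5 + 7*b^4 + 47*b^3 - 175*b^2 + 75*b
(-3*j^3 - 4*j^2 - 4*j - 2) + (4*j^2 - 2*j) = -3*j^3 - 6*j - 2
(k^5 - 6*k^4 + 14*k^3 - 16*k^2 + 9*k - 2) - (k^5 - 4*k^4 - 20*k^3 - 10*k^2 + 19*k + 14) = -2*k^4 + 34*k^3 - 6*k^2 - 10*k - 16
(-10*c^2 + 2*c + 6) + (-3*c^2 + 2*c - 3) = -13*c^2 + 4*c + 3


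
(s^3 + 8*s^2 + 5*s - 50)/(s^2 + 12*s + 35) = (s^2 + 3*s - 10)/(s + 7)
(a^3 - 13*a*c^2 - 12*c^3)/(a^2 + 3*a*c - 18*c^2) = (a^3 - 13*a*c^2 - 12*c^3)/(a^2 + 3*a*c - 18*c^2)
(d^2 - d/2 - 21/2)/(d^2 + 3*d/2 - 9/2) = (2*d - 7)/(2*d - 3)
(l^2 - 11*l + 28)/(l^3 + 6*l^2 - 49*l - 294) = (l - 4)/(l^2 + 13*l + 42)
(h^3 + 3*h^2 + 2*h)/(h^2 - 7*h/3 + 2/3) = 3*h*(h^2 + 3*h + 2)/(3*h^2 - 7*h + 2)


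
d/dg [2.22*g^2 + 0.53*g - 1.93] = 4.44*g + 0.53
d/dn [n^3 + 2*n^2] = n*(3*n + 4)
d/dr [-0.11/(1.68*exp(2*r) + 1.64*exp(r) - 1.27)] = (0.3696*exp(r) + 0.1804)*exp(r)/(1.68*exp(2*r) + 1.64*exp(r) - 1.27)^2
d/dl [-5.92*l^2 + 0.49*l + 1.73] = 0.49 - 11.84*l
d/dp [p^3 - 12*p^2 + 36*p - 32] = 3*p^2 - 24*p + 36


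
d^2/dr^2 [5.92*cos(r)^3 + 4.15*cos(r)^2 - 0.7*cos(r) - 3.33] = -3.74*cos(r) - 8.3*cos(2*r) - 13.32*cos(3*r)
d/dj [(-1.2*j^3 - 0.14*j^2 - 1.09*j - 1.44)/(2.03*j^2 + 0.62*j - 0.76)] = (-2.436*j^4 - 1.488*j^3 + 4.8619*j^2 + 6.0592*j + 1.7212)/(4.1209*j^4 + 2.5172*j^3 - 2.7012*j^2 - 0.9424*j + 0.5776)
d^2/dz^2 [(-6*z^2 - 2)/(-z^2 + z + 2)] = 12*(z^3 + 7*z^2 - z + 5)/(z^6 - 3*z^5 - 3*z^4 + 11*z^3 + 6*z^2 - 12*z - 8)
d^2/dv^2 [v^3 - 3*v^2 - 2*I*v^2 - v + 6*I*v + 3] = 6*v - 6 - 4*I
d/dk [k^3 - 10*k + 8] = 3*k^2 - 10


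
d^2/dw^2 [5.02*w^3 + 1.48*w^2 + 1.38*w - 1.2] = 30.12*w + 2.96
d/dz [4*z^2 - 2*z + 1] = 8*z - 2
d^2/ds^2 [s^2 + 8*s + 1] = 2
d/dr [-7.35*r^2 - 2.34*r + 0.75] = -14.7*r - 2.34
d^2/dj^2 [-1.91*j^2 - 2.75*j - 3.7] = -3.82000000000000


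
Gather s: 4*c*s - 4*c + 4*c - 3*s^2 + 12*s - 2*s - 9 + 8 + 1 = -3*s^2 + s*(4*c + 10)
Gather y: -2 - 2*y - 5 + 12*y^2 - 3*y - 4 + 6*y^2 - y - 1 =18*y^2 - 6*y - 12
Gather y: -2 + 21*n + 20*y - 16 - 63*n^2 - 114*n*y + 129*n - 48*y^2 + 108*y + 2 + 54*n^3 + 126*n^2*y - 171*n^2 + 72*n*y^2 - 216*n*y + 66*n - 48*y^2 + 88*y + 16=54*n^3 - 234*n^2 + 216*n + y^2*(72*n - 96) + y*(126*n^2 - 330*n + 216)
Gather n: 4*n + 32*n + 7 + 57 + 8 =36*n + 72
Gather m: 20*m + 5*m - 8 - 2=25*m - 10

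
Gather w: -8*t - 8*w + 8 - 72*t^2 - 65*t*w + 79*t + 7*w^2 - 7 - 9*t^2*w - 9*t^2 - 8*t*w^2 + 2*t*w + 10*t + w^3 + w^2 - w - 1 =-81*t^2 + 81*t + w^3 + w^2*(8 - 8*t) + w*(-9*t^2 - 63*t - 9)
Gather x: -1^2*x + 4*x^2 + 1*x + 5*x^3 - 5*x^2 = 5*x^3 - x^2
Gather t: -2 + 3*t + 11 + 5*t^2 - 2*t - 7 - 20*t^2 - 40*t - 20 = -15*t^2 - 39*t - 18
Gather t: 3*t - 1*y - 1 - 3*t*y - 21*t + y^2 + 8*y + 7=t*(-3*y - 18) + y^2 + 7*y + 6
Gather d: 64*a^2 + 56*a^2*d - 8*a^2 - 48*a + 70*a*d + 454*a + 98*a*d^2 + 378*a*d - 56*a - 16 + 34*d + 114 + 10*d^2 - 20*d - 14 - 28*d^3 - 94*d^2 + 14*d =56*a^2 + 350*a - 28*d^3 + d^2*(98*a - 84) + d*(56*a^2 + 448*a + 28) + 84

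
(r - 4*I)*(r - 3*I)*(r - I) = r^3 - 8*I*r^2 - 19*r + 12*I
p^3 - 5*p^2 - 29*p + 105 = (p - 7)*(p - 3)*(p + 5)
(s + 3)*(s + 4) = s^2 + 7*s + 12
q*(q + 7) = q^2 + 7*q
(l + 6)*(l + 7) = l^2 + 13*l + 42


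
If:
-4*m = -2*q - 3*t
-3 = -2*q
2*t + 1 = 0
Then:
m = 3/8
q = 3/2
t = -1/2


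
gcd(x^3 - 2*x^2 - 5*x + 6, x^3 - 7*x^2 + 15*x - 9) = x^2 - 4*x + 3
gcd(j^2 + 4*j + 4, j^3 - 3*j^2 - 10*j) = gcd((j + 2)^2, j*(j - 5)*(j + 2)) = j + 2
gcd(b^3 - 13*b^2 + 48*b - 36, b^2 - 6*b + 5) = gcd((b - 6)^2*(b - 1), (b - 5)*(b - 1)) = b - 1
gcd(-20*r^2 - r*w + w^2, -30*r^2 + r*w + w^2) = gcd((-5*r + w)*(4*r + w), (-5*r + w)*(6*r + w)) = 5*r - w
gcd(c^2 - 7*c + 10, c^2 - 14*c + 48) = 1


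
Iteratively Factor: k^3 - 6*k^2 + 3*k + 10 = (k - 2)*(k^2 - 4*k - 5) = (k - 2)*(k + 1)*(k - 5)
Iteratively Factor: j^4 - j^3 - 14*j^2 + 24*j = (j + 4)*(j^3 - 5*j^2 + 6*j) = (j - 2)*(j + 4)*(j^2 - 3*j) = (j - 3)*(j - 2)*(j + 4)*(j)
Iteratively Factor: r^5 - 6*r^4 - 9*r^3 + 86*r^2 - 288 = (r + 2)*(r^4 - 8*r^3 + 7*r^2 + 72*r - 144) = (r - 4)*(r + 2)*(r^3 - 4*r^2 - 9*r + 36) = (r - 4)*(r - 3)*(r + 2)*(r^2 - r - 12) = (r - 4)*(r - 3)*(r + 2)*(r + 3)*(r - 4)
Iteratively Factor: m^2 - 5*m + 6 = (m - 2)*(m - 3)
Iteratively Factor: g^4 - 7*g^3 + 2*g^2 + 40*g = (g - 5)*(g^3 - 2*g^2 - 8*g) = g*(g - 5)*(g^2 - 2*g - 8) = g*(g - 5)*(g + 2)*(g - 4)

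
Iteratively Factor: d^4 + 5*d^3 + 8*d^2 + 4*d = (d + 2)*(d^3 + 3*d^2 + 2*d) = (d + 2)^2*(d^2 + d) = d*(d + 2)^2*(d + 1)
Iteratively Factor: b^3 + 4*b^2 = (b)*(b^2 + 4*b) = b^2*(b + 4)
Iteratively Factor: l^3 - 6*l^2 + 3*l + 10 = (l - 2)*(l^2 - 4*l - 5) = (l - 5)*(l - 2)*(l + 1)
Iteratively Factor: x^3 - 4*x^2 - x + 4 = (x - 1)*(x^2 - 3*x - 4) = (x - 1)*(x + 1)*(x - 4)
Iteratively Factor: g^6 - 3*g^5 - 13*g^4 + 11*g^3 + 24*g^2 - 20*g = (g - 5)*(g^5 + 2*g^4 - 3*g^3 - 4*g^2 + 4*g) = g*(g - 5)*(g^4 + 2*g^3 - 3*g^2 - 4*g + 4) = g*(g - 5)*(g + 2)*(g^3 - 3*g + 2) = g*(g - 5)*(g - 1)*(g + 2)*(g^2 + g - 2) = g*(g - 5)*(g - 1)*(g + 2)^2*(g - 1)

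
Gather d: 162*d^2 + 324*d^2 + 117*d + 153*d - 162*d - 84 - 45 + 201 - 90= 486*d^2 + 108*d - 18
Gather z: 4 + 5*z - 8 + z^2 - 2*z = z^2 + 3*z - 4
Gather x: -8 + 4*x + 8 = 4*x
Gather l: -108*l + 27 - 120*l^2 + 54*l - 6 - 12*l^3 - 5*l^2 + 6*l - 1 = -12*l^3 - 125*l^2 - 48*l + 20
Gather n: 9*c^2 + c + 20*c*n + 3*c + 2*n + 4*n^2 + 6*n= 9*c^2 + 4*c + 4*n^2 + n*(20*c + 8)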